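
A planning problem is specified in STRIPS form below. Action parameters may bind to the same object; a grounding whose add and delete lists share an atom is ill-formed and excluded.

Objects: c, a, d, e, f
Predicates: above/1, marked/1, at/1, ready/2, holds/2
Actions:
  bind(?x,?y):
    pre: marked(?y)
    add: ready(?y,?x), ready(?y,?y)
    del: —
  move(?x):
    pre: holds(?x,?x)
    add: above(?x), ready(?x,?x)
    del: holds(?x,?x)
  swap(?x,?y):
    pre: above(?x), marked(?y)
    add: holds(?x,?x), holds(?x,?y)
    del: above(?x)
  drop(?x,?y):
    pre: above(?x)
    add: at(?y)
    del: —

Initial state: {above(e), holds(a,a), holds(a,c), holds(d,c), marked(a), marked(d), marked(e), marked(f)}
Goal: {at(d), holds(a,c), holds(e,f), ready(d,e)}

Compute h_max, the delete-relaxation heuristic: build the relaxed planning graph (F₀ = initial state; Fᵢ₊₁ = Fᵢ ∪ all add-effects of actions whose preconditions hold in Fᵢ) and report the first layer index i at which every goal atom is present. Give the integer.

F0 = init (8 atoms)
F1 = F0 ∪ {above(a), at(a), at(c), at(d), at(e), at(f), holds(e,a), holds(e,d), holds(e,e), holds(e,f), ready(a,a), ready(a,c), ready(a,d), ready(a,e), ready(a,f), ready(d,a), ready(d,c), ready(d,d), ready(d,e), ready(d,f), ready(e,a), ready(e,c), ready(e,d), ready(e,e), ready(e,f), ready(f,a), ready(f,c), ready(f,d), ready(f,e), ready(f,f)}  (38 atoms)
goal ⊆ F1  ⇒  h_max = 1

1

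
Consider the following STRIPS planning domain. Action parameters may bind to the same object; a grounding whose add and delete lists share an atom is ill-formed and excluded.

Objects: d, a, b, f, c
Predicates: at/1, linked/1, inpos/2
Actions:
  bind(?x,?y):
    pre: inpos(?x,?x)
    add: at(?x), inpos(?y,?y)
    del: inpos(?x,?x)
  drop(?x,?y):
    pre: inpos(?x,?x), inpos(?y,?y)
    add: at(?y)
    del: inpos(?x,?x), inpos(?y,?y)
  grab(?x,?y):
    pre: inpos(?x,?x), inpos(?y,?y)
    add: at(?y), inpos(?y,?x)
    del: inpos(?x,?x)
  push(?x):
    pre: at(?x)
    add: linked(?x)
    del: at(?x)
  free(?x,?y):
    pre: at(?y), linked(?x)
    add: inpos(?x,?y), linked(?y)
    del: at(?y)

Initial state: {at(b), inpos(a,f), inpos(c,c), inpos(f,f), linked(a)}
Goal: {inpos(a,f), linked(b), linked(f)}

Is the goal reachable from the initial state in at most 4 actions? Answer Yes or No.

Yes

1. bind(f,d)  →  {at(b), at(f), inpos(a,f), inpos(c,c), inpos(d,d), linked(a)}
2. push(b)  →  {at(f), inpos(a,f), inpos(c,c), inpos(d,d), linked(a), linked(b)}
3. push(f)  →  {inpos(a,f), inpos(c,c), inpos(d,d), linked(a), linked(b), linked(f)}
optimal plan length = 3; 3 ≤ 4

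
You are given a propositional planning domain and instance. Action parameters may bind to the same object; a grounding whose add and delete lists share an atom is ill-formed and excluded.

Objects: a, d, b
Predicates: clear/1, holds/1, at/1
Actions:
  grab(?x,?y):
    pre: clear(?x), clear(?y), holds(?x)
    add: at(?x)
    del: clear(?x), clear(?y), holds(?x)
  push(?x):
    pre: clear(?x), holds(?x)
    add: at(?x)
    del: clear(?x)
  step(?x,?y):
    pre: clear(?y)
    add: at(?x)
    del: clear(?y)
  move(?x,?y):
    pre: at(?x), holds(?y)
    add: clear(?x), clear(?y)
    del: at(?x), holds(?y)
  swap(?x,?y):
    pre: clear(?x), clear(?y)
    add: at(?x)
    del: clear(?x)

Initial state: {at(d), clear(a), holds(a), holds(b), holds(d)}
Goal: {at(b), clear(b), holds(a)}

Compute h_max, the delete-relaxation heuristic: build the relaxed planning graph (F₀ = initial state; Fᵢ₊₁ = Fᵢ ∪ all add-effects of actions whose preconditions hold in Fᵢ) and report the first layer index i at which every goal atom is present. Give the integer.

1

F0 = init (5 atoms)
F1 = F0 ∪ {at(a), at(b), clear(b), clear(d)}  (9 atoms)
goal ⊆ F1  ⇒  h_max = 1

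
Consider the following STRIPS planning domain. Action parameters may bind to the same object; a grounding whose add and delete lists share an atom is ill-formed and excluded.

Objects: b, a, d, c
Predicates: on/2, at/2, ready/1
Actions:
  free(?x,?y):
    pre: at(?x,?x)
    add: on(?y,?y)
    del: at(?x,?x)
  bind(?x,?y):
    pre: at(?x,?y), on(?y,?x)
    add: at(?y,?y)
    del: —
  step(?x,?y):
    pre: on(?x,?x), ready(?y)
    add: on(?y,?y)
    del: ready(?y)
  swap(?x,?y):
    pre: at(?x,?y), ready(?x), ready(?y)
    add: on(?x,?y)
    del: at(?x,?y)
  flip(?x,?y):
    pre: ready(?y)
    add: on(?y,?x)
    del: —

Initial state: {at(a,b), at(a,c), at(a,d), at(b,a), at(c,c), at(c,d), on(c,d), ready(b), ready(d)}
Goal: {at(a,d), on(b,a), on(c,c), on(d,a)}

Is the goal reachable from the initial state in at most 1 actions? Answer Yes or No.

No

1. free(c,c)  →  {at(a,b), at(a,c), at(a,d), at(b,a), at(c,d), on(c,c), on(c,d), ready(b), ready(d)}
2. flip(a,b)  →  {at(a,b), at(a,c), at(a,d), at(b,a), at(c,d), on(b,a), on(c,c), on(c,d), ready(b), ready(d)}
3. flip(a,d)  →  {at(a,b), at(a,c), at(a,d), at(b,a), at(c,d), on(b,a), on(c,c), on(c,d), on(d,a), ready(b), ready(d)}
optimal plan length = 3; 3 > 1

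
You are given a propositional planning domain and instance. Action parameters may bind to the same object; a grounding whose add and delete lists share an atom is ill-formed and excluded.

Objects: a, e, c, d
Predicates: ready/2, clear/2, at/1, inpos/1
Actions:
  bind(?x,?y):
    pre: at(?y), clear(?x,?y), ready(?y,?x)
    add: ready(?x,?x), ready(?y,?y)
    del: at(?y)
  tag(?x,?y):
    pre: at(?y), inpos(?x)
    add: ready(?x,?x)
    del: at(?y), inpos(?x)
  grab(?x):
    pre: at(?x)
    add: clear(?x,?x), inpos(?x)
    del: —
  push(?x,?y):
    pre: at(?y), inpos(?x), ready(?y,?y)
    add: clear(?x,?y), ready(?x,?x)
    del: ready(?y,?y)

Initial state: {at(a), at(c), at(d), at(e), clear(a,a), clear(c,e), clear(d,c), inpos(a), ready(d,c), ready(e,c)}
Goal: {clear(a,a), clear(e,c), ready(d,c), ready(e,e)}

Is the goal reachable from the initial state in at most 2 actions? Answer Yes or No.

No

1. grab(e)  →  {at(a), at(c), at(d), at(e), clear(a,a), clear(c,e), clear(d,c), clear(e,e), inpos(a), inpos(e), ready(d,c), ready(e,c)}
2. bind(c,e)  →  {at(a), at(c), at(d), clear(a,a), clear(c,e), clear(d,c), clear(e,e), inpos(a), inpos(e), ready(c,c), ready(d,c), ready(e,c), ready(e,e)}
3. push(e,c)  →  {at(a), at(c), at(d), clear(a,a), clear(c,e), clear(d,c), clear(e,c), clear(e,e), inpos(a), inpos(e), ready(d,c), ready(e,c), ready(e,e)}
optimal plan length = 3; 3 > 2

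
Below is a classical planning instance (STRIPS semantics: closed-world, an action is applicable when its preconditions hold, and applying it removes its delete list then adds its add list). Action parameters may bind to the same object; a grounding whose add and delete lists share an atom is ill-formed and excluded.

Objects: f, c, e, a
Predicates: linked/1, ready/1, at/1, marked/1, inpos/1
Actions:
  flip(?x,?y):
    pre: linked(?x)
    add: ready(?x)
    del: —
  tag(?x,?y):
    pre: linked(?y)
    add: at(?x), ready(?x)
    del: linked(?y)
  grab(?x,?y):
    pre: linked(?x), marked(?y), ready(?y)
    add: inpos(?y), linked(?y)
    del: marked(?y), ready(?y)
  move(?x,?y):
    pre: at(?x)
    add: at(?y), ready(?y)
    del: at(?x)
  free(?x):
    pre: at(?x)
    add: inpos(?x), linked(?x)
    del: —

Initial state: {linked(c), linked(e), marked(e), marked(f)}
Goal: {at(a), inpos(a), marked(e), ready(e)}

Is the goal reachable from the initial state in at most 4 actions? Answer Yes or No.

1. flip(e,f)  →  {linked(c), linked(e), marked(e), marked(f), ready(e)}
2. tag(a,c)  →  {at(a), linked(e), marked(e), marked(f), ready(a), ready(e)}
3. free(a)  →  {at(a), inpos(a), linked(a), linked(e), marked(e), marked(f), ready(a), ready(e)}
optimal plan length = 3; 3 ≤ 4

Yes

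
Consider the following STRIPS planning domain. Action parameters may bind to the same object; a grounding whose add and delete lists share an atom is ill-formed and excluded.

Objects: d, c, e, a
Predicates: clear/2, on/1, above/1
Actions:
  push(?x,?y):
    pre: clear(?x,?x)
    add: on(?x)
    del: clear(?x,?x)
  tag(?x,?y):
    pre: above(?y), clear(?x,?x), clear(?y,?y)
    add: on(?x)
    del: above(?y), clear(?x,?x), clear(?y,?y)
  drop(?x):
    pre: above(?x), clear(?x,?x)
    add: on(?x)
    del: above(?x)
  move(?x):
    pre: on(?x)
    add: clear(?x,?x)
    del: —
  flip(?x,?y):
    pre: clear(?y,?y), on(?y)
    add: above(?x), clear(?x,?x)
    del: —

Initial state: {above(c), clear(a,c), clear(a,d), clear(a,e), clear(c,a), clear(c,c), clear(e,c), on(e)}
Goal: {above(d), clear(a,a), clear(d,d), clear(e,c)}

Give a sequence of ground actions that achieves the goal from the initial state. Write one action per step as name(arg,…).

1. drop(c)  →  {clear(a,c), clear(a,d), clear(a,e), clear(c,a), clear(c,c), clear(e,c), on(c), on(e)}
2. flip(d,c)  →  {above(d), clear(a,c), clear(a,d), clear(a,e), clear(c,a), clear(c,c), clear(d,d), clear(e,c), on(c), on(e)}
3. flip(a,c)  →  {above(a), above(d), clear(a,a), clear(a,c), clear(a,d), clear(a,e), clear(c,a), clear(c,c), clear(d,d), clear(e,c), on(c), on(e)}

drop(c); flip(d,c); flip(a,c)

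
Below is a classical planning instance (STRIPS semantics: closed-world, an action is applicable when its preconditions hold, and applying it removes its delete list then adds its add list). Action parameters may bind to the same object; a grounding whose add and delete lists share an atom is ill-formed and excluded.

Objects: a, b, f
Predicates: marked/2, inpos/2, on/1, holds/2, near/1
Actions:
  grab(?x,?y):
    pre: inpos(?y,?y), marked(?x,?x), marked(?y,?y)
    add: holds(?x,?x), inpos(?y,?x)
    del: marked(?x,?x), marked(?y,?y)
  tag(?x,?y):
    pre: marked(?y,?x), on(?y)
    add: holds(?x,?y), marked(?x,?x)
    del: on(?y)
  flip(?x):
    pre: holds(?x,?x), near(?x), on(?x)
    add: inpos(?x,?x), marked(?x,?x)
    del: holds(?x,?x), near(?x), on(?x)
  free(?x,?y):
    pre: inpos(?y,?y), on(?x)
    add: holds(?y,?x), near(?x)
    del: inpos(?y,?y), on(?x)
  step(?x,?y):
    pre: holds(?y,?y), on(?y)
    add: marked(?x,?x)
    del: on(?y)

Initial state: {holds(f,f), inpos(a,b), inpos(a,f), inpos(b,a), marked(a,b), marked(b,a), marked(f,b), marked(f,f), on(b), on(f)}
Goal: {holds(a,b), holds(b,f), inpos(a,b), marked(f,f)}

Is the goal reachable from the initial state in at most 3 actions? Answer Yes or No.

Yes

1. tag(a,b)  →  {holds(a,b), holds(f,f), inpos(a,b), inpos(a,f), inpos(b,a), marked(a,a), marked(a,b), marked(b,a), marked(f,b), marked(f,f), on(f)}
2. tag(b,f)  →  {holds(a,b), holds(b,f), holds(f,f), inpos(a,b), inpos(a,f), inpos(b,a), marked(a,a), marked(a,b), marked(b,a), marked(b,b), marked(f,b), marked(f,f)}
optimal plan length = 2; 2 ≤ 3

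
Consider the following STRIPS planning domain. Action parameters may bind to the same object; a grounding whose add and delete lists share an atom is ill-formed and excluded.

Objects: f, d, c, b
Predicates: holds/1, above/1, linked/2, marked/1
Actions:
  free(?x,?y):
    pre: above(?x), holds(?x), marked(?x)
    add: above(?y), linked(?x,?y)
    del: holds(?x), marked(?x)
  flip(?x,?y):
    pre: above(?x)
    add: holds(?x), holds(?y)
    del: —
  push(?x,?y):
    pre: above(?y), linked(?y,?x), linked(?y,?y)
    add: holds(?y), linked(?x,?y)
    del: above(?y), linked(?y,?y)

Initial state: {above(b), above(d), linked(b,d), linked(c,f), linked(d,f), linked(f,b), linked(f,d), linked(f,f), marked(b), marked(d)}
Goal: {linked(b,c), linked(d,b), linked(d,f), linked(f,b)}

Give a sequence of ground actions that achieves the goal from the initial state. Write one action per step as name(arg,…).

1. flip(d,b)  →  {above(b), above(d), holds(b), holds(d), linked(b,d), linked(c,f), linked(d,f), linked(f,b), linked(f,d), linked(f,f), marked(b), marked(d)}
2. free(d,b)  →  {above(b), above(d), holds(b), linked(b,d), linked(c,f), linked(d,b), linked(d,f), linked(f,b), linked(f,d), linked(f,f), marked(b)}
3. free(b,c)  →  {above(b), above(c), above(d), linked(b,c), linked(b,d), linked(c,f), linked(d,b), linked(d,f), linked(f,b), linked(f,d), linked(f,f)}

flip(d,b); free(d,b); free(b,c)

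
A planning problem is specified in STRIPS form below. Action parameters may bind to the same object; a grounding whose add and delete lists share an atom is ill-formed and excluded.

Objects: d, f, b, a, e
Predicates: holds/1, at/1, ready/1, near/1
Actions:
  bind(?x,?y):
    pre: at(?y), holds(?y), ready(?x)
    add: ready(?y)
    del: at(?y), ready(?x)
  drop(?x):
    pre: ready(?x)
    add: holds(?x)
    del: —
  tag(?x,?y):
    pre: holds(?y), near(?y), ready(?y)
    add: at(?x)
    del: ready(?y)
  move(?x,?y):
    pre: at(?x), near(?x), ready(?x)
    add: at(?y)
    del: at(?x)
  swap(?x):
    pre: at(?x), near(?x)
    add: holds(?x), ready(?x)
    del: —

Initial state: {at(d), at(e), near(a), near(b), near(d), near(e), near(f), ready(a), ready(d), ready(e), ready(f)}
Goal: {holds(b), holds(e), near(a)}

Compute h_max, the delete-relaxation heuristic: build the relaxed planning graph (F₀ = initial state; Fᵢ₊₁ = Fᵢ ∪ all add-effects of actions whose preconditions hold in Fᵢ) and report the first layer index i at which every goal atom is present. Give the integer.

F0 = init (11 atoms)
F1 = F0 ∪ {at(a), at(b), at(f), holds(a), holds(d), holds(e), holds(f)}  (18 atoms)
F2 = F1 ∪ {holds(b), ready(b)}  (20 atoms)
goal ⊆ F2  ⇒  h_max = 2

2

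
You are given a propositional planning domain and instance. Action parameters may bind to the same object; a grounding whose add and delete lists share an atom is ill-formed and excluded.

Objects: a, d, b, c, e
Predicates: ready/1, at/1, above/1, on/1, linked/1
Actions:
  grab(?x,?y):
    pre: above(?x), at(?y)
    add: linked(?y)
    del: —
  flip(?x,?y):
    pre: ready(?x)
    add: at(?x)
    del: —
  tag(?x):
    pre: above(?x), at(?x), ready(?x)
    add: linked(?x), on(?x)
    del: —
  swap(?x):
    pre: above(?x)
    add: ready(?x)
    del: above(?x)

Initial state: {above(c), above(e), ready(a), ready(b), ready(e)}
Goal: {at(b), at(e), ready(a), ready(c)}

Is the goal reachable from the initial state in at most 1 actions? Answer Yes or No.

No

1. flip(b,a)  →  {above(c), above(e), at(b), ready(a), ready(b), ready(e)}
2. flip(e,a)  →  {above(c), above(e), at(b), at(e), ready(a), ready(b), ready(e)}
3. swap(c)  →  {above(e), at(b), at(e), ready(a), ready(b), ready(c), ready(e)}
optimal plan length = 3; 3 > 1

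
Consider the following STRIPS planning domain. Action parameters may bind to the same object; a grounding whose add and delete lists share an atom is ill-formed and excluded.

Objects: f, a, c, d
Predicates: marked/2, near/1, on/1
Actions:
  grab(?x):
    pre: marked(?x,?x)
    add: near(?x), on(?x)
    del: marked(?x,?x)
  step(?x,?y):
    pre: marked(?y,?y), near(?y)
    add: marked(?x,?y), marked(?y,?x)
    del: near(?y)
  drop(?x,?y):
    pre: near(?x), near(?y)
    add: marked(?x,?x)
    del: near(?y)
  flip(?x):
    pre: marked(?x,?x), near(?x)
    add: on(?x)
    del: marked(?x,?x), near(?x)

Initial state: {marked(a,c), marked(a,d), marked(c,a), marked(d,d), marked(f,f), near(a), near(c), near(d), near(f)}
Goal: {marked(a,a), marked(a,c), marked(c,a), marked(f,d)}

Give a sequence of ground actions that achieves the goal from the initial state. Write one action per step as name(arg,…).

step(f,d); drop(a,f)

1. step(f,d)  →  {marked(a,c), marked(a,d), marked(c,a), marked(d,d), marked(d,f), marked(f,d), marked(f,f), near(a), near(c), near(f)}
2. drop(a,f)  →  {marked(a,a), marked(a,c), marked(a,d), marked(c,a), marked(d,d), marked(d,f), marked(f,d), marked(f,f), near(a), near(c)}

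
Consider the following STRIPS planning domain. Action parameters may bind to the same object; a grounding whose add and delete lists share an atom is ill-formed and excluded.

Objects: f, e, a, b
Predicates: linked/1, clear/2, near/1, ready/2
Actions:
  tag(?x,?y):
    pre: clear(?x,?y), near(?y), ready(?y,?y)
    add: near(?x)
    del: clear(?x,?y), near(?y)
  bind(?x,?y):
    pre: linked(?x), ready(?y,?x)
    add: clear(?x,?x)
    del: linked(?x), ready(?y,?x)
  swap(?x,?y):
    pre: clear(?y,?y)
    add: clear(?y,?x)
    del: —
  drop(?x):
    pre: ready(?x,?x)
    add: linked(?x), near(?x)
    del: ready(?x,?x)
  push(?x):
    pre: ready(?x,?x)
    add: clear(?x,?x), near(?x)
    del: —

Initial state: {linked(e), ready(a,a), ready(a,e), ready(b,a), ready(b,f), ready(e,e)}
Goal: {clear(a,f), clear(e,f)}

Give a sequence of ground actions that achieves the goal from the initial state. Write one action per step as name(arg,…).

1. bind(e,e)  →  {clear(e,e), ready(a,a), ready(a,e), ready(b,a), ready(b,f)}
2. swap(f,e)  →  {clear(e,e), clear(e,f), ready(a,a), ready(a,e), ready(b,a), ready(b,f)}
3. push(a)  →  {clear(a,a), clear(e,e), clear(e,f), near(a), ready(a,a), ready(a,e), ready(b,a), ready(b,f)}
4. swap(f,a)  →  {clear(a,a), clear(a,f), clear(e,e), clear(e,f), near(a), ready(a,a), ready(a,e), ready(b,a), ready(b,f)}

bind(e,e); swap(f,e); push(a); swap(f,a)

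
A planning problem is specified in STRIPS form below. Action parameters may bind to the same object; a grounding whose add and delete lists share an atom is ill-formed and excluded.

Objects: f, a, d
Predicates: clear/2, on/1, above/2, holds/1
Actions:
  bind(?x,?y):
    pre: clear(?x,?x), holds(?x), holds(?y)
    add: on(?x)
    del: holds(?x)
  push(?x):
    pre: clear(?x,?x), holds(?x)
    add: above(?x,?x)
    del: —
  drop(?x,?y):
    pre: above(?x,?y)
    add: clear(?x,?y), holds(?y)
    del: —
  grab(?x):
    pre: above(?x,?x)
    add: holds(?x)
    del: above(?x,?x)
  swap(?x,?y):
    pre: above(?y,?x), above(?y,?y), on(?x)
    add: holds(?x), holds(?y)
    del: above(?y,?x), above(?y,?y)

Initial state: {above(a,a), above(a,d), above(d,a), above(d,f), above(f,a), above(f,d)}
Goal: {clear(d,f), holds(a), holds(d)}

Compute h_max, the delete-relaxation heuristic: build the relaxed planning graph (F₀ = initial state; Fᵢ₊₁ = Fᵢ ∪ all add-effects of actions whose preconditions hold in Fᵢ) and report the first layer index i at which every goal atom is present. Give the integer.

F0 = init (6 atoms)
F1 = F0 ∪ {clear(a,a), clear(a,d), clear(d,a), clear(d,f), clear(f,a), clear(f,d), holds(a), holds(d), holds(f)}  (15 atoms)
goal ⊆ F1  ⇒  h_max = 1

1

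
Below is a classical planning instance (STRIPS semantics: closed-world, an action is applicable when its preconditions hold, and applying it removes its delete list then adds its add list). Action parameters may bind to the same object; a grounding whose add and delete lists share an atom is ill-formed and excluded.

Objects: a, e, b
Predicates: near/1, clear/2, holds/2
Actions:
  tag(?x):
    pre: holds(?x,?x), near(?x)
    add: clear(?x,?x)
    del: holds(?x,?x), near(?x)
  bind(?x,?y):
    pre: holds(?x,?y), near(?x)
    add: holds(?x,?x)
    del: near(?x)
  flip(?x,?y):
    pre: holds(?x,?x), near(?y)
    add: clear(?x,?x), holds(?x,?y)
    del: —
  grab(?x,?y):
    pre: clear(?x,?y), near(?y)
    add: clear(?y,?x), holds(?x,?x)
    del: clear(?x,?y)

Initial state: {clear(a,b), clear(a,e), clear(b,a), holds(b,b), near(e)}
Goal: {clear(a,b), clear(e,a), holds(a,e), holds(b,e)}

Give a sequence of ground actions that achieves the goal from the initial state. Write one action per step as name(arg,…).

flip(b,e); grab(a,e); flip(a,e)

1. flip(b,e)  →  {clear(a,b), clear(a,e), clear(b,a), clear(b,b), holds(b,b), holds(b,e), near(e)}
2. grab(a,e)  →  {clear(a,b), clear(b,a), clear(b,b), clear(e,a), holds(a,a), holds(b,b), holds(b,e), near(e)}
3. flip(a,e)  →  {clear(a,a), clear(a,b), clear(b,a), clear(b,b), clear(e,a), holds(a,a), holds(a,e), holds(b,b), holds(b,e), near(e)}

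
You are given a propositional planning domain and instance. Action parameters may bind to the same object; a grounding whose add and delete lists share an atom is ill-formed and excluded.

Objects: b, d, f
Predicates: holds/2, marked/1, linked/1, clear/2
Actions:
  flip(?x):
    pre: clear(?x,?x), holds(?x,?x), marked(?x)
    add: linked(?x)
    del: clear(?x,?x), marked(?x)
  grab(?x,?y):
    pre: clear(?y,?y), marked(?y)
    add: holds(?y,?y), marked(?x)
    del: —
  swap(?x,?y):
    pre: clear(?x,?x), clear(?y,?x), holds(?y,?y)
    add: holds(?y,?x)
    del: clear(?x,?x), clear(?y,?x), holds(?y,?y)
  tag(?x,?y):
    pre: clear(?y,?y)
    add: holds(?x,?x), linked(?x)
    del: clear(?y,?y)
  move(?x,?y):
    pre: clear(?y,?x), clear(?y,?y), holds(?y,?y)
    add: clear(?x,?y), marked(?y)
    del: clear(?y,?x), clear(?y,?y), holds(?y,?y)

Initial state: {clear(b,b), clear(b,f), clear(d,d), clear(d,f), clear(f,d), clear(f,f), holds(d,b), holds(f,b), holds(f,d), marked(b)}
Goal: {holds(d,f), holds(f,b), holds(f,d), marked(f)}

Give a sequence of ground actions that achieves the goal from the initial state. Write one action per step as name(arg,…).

1. grab(d,b)  →  {clear(b,b), clear(b,f), clear(d,d), clear(d,f), clear(f,d), clear(f,f), holds(b,b), holds(d,b), holds(f,b), holds(f,d), marked(b), marked(d)}
2. grab(f,d)  →  {clear(b,b), clear(b,f), clear(d,d), clear(d,f), clear(f,d), clear(f,f), holds(b,b), holds(d,b), holds(d,d), holds(f,b), holds(f,d), marked(b), marked(d), marked(f)}
3. swap(f,d)  →  {clear(b,b), clear(b,f), clear(d,d), clear(f,d), holds(b,b), holds(d,b), holds(d,f), holds(f,b), holds(f,d), marked(b), marked(d), marked(f)}

grab(d,b); grab(f,d); swap(f,d)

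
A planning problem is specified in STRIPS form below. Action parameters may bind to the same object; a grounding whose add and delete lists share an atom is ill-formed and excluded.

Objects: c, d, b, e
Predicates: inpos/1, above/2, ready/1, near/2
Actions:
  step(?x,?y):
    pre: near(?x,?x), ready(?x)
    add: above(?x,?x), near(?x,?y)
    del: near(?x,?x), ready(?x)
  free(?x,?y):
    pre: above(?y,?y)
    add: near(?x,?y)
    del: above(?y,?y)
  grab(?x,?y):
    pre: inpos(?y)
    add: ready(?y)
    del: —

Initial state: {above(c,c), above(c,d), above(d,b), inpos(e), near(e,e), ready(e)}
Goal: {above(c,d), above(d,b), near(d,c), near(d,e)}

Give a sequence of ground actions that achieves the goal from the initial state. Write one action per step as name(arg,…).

1. step(e,c)  →  {above(c,c), above(c,d), above(d,b), above(e,e), inpos(e), near(e,c)}
2. free(d,c)  →  {above(c,d), above(d,b), above(e,e), inpos(e), near(d,c), near(e,c)}
3. free(d,e)  →  {above(c,d), above(d,b), inpos(e), near(d,c), near(d,e), near(e,c)}

step(e,c); free(d,c); free(d,e)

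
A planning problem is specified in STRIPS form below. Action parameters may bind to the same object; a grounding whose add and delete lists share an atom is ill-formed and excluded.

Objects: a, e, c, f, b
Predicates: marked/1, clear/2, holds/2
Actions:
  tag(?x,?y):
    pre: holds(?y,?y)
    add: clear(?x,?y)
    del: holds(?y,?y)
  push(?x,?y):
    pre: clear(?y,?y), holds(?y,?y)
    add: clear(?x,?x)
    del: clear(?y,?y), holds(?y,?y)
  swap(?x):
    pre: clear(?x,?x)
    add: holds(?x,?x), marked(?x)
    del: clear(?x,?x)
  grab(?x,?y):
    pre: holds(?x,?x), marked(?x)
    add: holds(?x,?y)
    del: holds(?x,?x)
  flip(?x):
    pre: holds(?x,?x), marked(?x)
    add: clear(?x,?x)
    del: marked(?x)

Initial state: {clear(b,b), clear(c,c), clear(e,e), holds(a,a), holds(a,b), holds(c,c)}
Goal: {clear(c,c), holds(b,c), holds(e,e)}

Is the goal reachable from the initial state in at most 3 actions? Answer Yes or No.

Yes

1. swap(e)  →  {clear(b,b), clear(c,c), holds(a,a), holds(a,b), holds(c,c), holds(e,e), marked(e)}
2. swap(b)  →  {clear(c,c), holds(a,a), holds(a,b), holds(b,b), holds(c,c), holds(e,e), marked(b), marked(e)}
3. grab(b,c)  →  {clear(c,c), holds(a,a), holds(a,b), holds(b,c), holds(c,c), holds(e,e), marked(b), marked(e)}
optimal plan length = 3; 3 ≤ 3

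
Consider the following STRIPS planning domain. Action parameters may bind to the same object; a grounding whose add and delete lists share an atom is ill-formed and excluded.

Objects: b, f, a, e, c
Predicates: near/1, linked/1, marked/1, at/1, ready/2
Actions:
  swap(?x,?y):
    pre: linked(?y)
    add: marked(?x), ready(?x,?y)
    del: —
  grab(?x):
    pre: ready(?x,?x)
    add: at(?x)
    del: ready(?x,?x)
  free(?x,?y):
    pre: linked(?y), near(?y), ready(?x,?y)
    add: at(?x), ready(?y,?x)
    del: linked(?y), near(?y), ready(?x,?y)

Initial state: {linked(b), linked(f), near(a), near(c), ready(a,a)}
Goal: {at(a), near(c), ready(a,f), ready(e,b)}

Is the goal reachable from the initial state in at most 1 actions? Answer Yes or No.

1. swap(a,f)  →  {linked(b), linked(f), marked(a), near(a), near(c), ready(a,a), ready(a,f)}
2. swap(e,b)  →  {linked(b), linked(f), marked(a), marked(e), near(a), near(c), ready(a,a), ready(a,f), ready(e,b)}
3. grab(a)  →  {at(a), linked(b), linked(f), marked(a), marked(e), near(a), near(c), ready(a,f), ready(e,b)}
optimal plan length = 3; 3 > 1

No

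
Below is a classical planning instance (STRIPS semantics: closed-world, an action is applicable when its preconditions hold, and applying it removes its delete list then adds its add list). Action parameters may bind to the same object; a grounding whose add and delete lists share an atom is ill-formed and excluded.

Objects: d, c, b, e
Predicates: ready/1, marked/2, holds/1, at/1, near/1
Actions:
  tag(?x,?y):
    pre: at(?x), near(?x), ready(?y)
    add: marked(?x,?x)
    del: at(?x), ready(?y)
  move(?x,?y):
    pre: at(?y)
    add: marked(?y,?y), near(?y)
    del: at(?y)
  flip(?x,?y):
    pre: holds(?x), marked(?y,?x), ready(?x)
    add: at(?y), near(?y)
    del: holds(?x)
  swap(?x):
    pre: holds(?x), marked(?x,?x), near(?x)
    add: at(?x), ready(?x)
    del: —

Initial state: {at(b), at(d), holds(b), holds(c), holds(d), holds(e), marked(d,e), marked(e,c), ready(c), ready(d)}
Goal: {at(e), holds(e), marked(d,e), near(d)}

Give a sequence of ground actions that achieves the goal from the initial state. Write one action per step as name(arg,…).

move(d,d); flip(c,e)

1. move(d,d)  →  {at(b), holds(b), holds(c), holds(d), holds(e), marked(d,d), marked(d,e), marked(e,c), near(d), ready(c), ready(d)}
2. flip(c,e)  →  {at(b), at(e), holds(b), holds(d), holds(e), marked(d,d), marked(d,e), marked(e,c), near(d), near(e), ready(c), ready(d)}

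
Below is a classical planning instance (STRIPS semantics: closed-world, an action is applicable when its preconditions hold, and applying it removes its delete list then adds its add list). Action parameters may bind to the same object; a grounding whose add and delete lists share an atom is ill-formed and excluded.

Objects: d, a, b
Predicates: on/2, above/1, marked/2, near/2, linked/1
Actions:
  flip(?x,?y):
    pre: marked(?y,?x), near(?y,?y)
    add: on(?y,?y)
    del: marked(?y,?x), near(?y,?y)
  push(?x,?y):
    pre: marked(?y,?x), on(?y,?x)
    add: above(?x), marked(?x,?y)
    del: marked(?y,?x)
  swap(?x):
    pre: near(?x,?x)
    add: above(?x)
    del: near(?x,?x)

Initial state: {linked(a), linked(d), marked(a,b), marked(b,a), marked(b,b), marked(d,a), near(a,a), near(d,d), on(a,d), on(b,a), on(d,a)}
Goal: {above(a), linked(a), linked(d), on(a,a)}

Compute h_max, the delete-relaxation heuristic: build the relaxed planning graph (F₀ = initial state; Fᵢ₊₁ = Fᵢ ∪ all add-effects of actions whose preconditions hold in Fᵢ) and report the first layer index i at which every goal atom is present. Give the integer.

1

F0 = init (11 atoms)
F1 = F0 ∪ {above(a), above(d), marked(a,d), on(a,a), on(d,d)}  (16 atoms)
goal ⊆ F1  ⇒  h_max = 1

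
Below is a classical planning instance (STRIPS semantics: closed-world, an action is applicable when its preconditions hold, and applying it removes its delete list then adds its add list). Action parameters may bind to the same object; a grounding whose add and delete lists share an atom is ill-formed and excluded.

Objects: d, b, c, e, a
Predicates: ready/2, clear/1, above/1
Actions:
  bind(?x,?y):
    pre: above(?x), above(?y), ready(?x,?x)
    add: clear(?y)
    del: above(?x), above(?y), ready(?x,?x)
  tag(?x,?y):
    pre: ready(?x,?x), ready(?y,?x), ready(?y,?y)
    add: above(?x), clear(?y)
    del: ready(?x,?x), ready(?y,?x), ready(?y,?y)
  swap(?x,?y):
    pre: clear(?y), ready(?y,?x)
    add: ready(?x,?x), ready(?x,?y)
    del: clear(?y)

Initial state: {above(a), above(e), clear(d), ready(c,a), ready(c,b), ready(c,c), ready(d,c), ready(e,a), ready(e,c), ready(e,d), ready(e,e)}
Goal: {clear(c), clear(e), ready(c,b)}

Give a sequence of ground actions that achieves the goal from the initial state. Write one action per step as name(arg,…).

1. bind(e,e)  →  {above(a), clear(d), clear(e), ready(c,a), ready(c,b), ready(c,c), ready(d,c), ready(e,a), ready(e,c), ready(e,d)}
2. tag(c,c)  →  {above(a), above(c), clear(c), clear(d), clear(e), ready(c,a), ready(c,b), ready(d,c), ready(e,a), ready(e,c), ready(e,d)}

bind(e,e); tag(c,c)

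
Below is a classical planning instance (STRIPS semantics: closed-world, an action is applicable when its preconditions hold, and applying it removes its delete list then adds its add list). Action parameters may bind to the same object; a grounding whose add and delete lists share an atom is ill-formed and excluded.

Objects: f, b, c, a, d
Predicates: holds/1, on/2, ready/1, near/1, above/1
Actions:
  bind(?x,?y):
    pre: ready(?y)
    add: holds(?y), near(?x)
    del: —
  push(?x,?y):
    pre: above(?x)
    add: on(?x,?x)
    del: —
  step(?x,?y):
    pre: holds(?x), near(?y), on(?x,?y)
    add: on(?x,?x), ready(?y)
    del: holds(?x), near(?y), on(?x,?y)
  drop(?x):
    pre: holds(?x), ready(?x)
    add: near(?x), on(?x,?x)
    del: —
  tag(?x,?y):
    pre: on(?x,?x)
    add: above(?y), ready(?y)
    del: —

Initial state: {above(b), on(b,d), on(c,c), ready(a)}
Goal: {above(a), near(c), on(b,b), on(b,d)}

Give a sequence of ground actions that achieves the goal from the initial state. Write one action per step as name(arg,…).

bind(c,a); push(b,f); tag(b,a)

1. bind(c,a)  →  {above(b), holds(a), near(c), on(b,d), on(c,c), ready(a)}
2. push(b,f)  →  {above(b), holds(a), near(c), on(b,b), on(b,d), on(c,c), ready(a)}
3. tag(b,a)  →  {above(a), above(b), holds(a), near(c), on(b,b), on(b,d), on(c,c), ready(a)}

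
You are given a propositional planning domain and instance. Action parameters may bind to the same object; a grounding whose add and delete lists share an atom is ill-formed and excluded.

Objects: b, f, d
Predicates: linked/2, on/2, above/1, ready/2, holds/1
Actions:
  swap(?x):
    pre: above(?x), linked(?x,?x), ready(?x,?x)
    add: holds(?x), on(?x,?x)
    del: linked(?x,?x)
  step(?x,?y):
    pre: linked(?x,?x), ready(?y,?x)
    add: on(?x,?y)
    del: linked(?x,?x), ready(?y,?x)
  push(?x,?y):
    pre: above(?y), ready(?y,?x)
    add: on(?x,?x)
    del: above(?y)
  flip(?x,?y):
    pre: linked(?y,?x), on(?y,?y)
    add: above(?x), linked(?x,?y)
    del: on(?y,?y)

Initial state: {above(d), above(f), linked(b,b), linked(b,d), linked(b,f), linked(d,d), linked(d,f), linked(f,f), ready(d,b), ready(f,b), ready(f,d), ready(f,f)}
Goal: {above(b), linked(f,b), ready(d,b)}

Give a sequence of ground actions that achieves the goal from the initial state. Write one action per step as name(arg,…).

1. swap(f)  →  {above(d), above(f), holds(f), linked(b,b), linked(b,d), linked(b,f), linked(d,d), linked(d,f), on(f,f), ready(d,b), ready(f,b), ready(f,d), ready(f,f)}
2. push(b,f)  →  {above(d), holds(f), linked(b,b), linked(b,d), linked(b,f), linked(d,d), linked(d,f), on(b,b), on(f,f), ready(d,b), ready(f,b), ready(f,d), ready(f,f)}
3. flip(f,b)  →  {above(d), above(f), holds(f), linked(b,b), linked(b,d), linked(b,f), linked(d,d), linked(d,f), linked(f,b), on(f,f), ready(d,b), ready(f,b), ready(f,d), ready(f,f)}
4. flip(b,f)  →  {above(b), above(d), above(f), holds(f), linked(b,b), linked(b,d), linked(b,f), linked(d,d), linked(d,f), linked(f,b), ready(d,b), ready(f,b), ready(f,d), ready(f,f)}

swap(f); push(b,f); flip(f,b); flip(b,f)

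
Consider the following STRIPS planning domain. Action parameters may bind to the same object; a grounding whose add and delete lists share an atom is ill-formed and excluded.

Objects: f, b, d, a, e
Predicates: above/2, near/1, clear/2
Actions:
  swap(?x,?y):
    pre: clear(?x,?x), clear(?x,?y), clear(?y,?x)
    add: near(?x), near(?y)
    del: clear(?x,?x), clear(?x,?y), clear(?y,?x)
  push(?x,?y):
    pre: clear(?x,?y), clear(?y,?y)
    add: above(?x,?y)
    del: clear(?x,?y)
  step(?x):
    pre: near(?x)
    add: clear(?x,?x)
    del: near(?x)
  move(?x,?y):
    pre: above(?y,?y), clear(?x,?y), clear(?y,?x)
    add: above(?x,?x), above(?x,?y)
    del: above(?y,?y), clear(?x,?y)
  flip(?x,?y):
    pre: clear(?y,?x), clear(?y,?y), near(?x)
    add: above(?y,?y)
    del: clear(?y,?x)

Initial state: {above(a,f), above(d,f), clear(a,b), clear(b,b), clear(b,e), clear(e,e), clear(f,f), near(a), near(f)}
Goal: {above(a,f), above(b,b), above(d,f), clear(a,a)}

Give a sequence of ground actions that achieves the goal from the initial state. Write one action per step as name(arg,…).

1. push(b,b)  →  {above(a,f), above(b,b), above(d,f), clear(a,b), clear(b,e), clear(e,e), clear(f,f), near(a), near(f)}
2. step(a)  →  {above(a,f), above(b,b), above(d,f), clear(a,a), clear(a,b), clear(b,e), clear(e,e), clear(f,f), near(f)}

push(b,b); step(a)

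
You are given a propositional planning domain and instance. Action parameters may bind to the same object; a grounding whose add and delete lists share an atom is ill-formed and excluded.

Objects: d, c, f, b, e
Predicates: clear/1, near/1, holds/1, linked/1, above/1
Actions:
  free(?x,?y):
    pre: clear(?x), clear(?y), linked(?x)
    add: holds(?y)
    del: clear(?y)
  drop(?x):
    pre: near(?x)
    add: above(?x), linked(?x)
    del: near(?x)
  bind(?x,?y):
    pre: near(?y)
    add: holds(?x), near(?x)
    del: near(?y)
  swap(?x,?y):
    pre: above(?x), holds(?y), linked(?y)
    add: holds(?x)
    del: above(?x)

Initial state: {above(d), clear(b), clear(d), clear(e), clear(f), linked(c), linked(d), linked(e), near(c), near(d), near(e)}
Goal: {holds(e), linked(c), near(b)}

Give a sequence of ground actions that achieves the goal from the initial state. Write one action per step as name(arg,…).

1. free(d,e)  →  {above(d), clear(b), clear(d), clear(f), holds(e), linked(c), linked(d), linked(e), near(c), near(d), near(e)}
2. bind(b,d)  →  {above(d), clear(b), clear(d), clear(f), holds(b), holds(e), linked(c), linked(d), linked(e), near(b), near(c), near(e)}

free(d,e); bind(b,d)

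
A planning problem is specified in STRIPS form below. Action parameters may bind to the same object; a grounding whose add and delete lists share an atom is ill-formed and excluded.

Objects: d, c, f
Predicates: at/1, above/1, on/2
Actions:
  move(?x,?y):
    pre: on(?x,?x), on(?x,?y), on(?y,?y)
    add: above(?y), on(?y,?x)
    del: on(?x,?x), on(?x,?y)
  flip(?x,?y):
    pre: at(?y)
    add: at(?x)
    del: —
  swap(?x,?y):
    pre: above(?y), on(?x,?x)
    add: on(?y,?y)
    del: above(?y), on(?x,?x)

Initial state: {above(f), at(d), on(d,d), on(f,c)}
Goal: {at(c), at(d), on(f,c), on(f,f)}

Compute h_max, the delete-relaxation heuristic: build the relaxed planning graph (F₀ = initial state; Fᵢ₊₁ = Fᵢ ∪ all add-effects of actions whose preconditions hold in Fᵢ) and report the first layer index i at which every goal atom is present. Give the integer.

1

F0 = init (4 atoms)
F1 = F0 ∪ {at(c), at(f), on(f,f)}  (7 atoms)
goal ⊆ F1  ⇒  h_max = 1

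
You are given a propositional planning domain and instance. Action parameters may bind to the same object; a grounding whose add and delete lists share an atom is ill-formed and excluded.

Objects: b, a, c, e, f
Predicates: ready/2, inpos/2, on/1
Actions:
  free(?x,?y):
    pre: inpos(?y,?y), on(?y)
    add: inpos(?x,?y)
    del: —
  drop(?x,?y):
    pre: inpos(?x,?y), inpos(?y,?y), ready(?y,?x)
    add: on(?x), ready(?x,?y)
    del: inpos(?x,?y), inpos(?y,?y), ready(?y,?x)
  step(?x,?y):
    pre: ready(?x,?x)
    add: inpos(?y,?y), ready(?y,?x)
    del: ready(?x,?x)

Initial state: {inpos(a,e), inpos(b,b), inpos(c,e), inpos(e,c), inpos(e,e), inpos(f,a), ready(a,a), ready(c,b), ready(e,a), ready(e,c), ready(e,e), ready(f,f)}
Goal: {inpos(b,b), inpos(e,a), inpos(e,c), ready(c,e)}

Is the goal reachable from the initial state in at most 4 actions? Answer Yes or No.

Yes

1. drop(a,e)  →  {inpos(b,b), inpos(c,e), inpos(e,c), inpos(f,a), on(a), ready(a,a), ready(a,e), ready(c,b), ready(e,c), ready(e,e), ready(f,f)}
2. step(e,c)  →  {inpos(b,b), inpos(c,c), inpos(c,e), inpos(e,c), inpos(f,a), on(a), ready(a,a), ready(a,e), ready(c,b), ready(c,e), ready(e,c), ready(f,f)}
3. step(f,a)  →  {inpos(a,a), inpos(b,b), inpos(c,c), inpos(c,e), inpos(e,c), inpos(f,a), on(a), ready(a,a), ready(a,e), ready(a,f), ready(c,b), ready(c,e), ready(e,c)}
4. free(e,a)  →  {inpos(a,a), inpos(b,b), inpos(c,c), inpos(c,e), inpos(e,a), inpos(e,c), inpos(f,a), on(a), ready(a,a), ready(a,e), ready(a,f), ready(c,b), ready(c,e), ready(e,c)}
optimal plan length = 4; 4 ≤ 4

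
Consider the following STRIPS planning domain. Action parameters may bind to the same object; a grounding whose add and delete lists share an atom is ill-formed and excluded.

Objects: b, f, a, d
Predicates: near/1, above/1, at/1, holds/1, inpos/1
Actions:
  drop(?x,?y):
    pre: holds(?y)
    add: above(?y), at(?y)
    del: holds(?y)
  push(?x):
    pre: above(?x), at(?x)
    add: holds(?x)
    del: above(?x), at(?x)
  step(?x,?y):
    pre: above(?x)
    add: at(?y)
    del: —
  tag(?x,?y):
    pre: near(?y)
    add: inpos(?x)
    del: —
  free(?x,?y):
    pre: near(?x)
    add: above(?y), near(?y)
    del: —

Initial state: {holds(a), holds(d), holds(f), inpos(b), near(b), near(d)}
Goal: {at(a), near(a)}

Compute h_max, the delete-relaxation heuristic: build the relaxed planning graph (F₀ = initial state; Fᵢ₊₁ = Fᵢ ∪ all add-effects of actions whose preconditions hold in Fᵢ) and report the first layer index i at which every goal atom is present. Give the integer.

F0 = init (6 atoms)
F1 = F0 ∪ {above(a), above(b), above(d), above(f), at(a), at(d), at(f), inpos(a), inpos(d), inpos(f), near(a), near(f)}  (18 atoms)
goal ⊆ F1  ⇒  h_max = 1

1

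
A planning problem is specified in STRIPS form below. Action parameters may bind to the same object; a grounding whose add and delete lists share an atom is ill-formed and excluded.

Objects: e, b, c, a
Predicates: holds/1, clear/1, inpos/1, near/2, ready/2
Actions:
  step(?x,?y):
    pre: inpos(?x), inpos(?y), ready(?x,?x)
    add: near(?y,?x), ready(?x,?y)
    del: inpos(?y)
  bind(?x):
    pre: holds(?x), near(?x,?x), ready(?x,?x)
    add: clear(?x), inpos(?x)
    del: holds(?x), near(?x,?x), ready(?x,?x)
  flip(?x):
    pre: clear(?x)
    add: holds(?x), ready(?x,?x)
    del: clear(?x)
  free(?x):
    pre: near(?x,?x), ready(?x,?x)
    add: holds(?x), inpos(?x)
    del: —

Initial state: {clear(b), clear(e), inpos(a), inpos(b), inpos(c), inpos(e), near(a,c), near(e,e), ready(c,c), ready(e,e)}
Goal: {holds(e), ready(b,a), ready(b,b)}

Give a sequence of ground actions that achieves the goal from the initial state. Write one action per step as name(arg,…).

1. flip(e)  →  {clear(b), holds(e), inpos(a), inpos(b), inpos(c), inpos(e), near(a,c), near(e,e), ready(c,c), ready(e,e)}
2. flip(b)  →  {holds(b), holds(e), inpos(a), inpos(b), inpos(c), inpos(e), near(a,c), near(e,e), ready(b,b), ready(c,c), ready(e,e)}
3. step(b,a)  →  {holds(b), holds(e), inpos(b), inpos(c), inpos(e), near(a,b), near(a,c), near(e,e), ready(b,a), ready(b,b), ready(c,c), ready(e,e)}

flip(e); flip(b); step(b,a)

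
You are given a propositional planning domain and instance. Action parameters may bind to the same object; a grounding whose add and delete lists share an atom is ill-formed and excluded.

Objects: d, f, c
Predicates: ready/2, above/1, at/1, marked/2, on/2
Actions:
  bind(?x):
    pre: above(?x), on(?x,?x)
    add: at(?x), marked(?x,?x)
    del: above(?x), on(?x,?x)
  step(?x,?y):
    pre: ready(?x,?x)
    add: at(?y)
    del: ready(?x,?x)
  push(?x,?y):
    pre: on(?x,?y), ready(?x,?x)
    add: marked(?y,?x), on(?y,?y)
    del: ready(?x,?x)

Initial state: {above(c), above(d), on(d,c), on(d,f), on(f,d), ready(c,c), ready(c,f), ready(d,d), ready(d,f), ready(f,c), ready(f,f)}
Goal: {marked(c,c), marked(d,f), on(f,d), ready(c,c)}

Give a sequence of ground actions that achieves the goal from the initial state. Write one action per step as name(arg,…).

1. push(d,c)  →  {above(c), above(d), marked(c,d), on(c,c), on(d,c), on(d,f), on(f,d), ready(c,c), ready(c,f), ready(d,f), ready(f,c), ready(f,f)}
2. bind(c)  →  {above(d), at(c), marked(c,c), marked(c,d), on(d,c), on(d,f), on(f,d), ready(c,c), ready(c,f), ready(d,f), ready(f,c), ready(f,f)}
3. push(f,d)  →  {above(d), at(c), marked(c,c), marked(c,d), marked(d,f), on(d,c), on(d,d), on(d,f), on(f,d), ready(c,c), ready(c,f), ready(d,f), ready(f,c)}

push(d,c); bind(c); push(f,d)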